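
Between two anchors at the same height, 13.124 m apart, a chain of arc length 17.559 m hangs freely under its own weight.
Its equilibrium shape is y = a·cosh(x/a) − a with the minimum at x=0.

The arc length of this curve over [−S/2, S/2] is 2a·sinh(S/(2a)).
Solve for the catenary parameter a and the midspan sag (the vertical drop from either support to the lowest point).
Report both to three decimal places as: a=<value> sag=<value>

seed: a₀ = √(S³/(24(L−S))) = √(13.124³/(24·4.435)) = 4.608365
iter 1: u=1.423932  f(a)=+4.719e-01  f'(a)=-2.344e+00  a ← 4.608365 − (+4.719e-01/-2.344e+00) = 4.809675
iter 2: u=1.364333  f(a)=+3.269e-02  f'(a)=-2.030e+00  a ← 4.809675 − (+3.269e-02/-2.030e+00) = 4.825778
iter 3: u=1.359781  f(a)=+1.826e-04  f'(a)=-2.007e+00  a ← 4.825778 − (+1.826e-04/-2.007e+00) = 4.825869
iter 4: u=1.359755  f(a)=+5.768e-09  f'(a)=-2.007e+00  a ← 4.825869 − (+5.768e-09/-2.007e+00) = 4.825869
iter 5: u=1.359755  f(a)=-7.105e-15  f'(a)=-2.007e+00  a ← 4.825869 − (-7.105e-15/-2.007e+00) = 4.825869
converged: |Δa| < 1e-12 after 5 iterations
sag = a·(cosh(S/(2a)) − 1) = 4.825869·(cosh(1.359755) − 1) = 5.192546
T_max/T_min = cosh(S/(2a)) = 2.075982

a=4.826 sag=5.193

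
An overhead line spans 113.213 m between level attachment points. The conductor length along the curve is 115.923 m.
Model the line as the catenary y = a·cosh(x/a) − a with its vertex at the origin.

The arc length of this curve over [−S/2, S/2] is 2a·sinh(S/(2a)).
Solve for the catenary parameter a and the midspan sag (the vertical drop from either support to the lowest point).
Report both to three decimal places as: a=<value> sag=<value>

seed: a₀ = √(S³/(24(L−S))) = √(113.213³/(24·2.710)) = 149.366836
iter 1: u=0.378976  f(a)=+1.953e-02  f'(a)=-3.681e-02  a ← 149.366836 − (+1.953e-02/-3.681e-02) = 149.897329
iter 2: u=0.377635  f(a)=+1.045e-04  f'(a)=-3.642e-02  a ← 149.897329 − (+1.045e-04/-3.642e-02) = 149.900199
iter 3: u=0.377628  f(a)=+3.030e-09  f'(a)=-3.642e-02  a ← 149.900199 − (+3.030e-09/-3.642e-02) = 149.900199
iter 4: u=0.377628  f(a)=-1.421e-14  f'(a)=-3.642e-02  a ← 149.900199 − (-1.421e-14/-3.642e-02) = 149.900199
converged: |Δa| < 1e-12 after 4 iterations
sag = a·(cosh(S/(2a)) − 1) = 149.900199·(cosh(0.377628) − 1) = 10.815715
T_max/T_min = cosh(S/(2a)) = 1.072153

a=149.900 sag=10.816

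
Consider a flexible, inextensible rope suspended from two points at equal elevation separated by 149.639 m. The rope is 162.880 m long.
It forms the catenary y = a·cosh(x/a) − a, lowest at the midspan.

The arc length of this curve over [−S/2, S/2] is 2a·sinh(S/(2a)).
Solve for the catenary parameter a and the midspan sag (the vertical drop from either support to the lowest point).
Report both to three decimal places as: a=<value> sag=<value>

seed: a₀ = √(S³/(24(L−S))) = √(149.639³/(24·13.241)) = 102.683623
iter 1: u=0.728641  f(a)=+3.560e-01  f'(a)=-2.719e-01  a ← 102.683623 − (+3.560e-01/-2.719e-01) = 103.993042
iter 2: u=0.719466  f(a)=+6.924e-03  f'(a)=-2.614e-01  a ← 103.993042 − (+6.924e-03/-2.614e-01) = 104.019531
iter 3: u=0.719283  f(a)=+2.734e-06  f'(a)=-2.612e-01  a ← 104.019531 − (+2.734e-06/-2.612e-01) = 104.019542
iter 4: u=0.719283  f(a)=+4.547e-13  f'(a)=-2.612e-01  a ← 104.019542 − (+4.547e-13/-2.612e-01) = 104.019542
converged: |Δa| < 1e-12 after 4 iterations
sag = a·(cosh(S/(2a)) − 1) = 104.019542·(cosh(0.719283) − 1) = 28.088515
T_max/T_min = cosh(S/(2a)) = 1.270031

a=104.020 sag=28.089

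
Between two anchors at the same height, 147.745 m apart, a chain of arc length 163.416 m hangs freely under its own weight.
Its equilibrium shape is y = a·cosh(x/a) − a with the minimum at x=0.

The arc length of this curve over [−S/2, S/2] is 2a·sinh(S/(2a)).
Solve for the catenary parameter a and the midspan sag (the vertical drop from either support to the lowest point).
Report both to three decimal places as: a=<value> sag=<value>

seed: a₀ = √(S³/(24(L−S))) = √(147.745³/(24·15.671)) = 92.600901
iter 1: u=0.797751  f(a)=+5.063e-01  f'(a)=-3.605e-01  a ← 92.600901 − (+5.063e-01/-3.605e-01) = 94.005289
iter 2: u=0.785833  f(a)=+1.175e-02  f'(a)=-3.439e-01  a ← 94.005289 − (+1.175e-02/-3.439e-01) = 94.039444
iter 3: u=0.785548  f(a)=+6.658e-06  f'(a)=-3.436e-01  a ← 94.039444 − (+6.658e-06/-3.436e-01) = 94.039464
iter 4: u=0.785548  f(a)=+2.132e-12  f'(a)=-3.436e-01  a ← 94.039464 − (+2.132e-12/-3.436e-01) = 94.039464
converged: |Δa| < 1e-12 after 4 iterations
sag = a·(cosh(S/(2a)) − 1) = 94.039464·(cosh(0.785548) − 1) = 30.538295
T_max/T_min = cosh(S/(2a)) = 1.324739

a=94.039 sag=30.538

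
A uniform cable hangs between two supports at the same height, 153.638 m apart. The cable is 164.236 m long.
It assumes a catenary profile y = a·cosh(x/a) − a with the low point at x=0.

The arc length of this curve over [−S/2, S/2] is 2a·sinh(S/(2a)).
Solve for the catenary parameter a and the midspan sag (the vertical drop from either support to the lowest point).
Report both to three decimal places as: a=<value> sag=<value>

seed: a₀ = √(S³/(24(L−S))) = √(153.638³/(24·10.598)) = 119.407165
iter 1: u=0.643337  f(a)=+2.215e-01  f'(a)=-1.850e-01  a ← 119.407165 − (+2.215e-01/-1.850e-01) = 120.604624
iter 2: u=0.636949  f(a)=+3.376e-03  f'(a)=-1.794e-01  a ← 120.604624 − (+3.376e-03/-1.794e-01) = 120.623445
iter 3: u=0.636850  f(a)=+8.112e-07  f'(a)=-1.793e-01  a ← 120.623445 − (+8.112e-07/-1.793e-01) = 120.623450
iter 4: u=0.636850  f(a)=+5.684e-14  f'(a)=-1.793e-01  a ← 120.623450 − (+5.684e-14/-1.793e-01) = 120.623450
converged: |Δa| < 1e-12 after 4 iterations
sag = a·(cosh(S/(2a)) − 1) = 120.623450·(cosh(0.636850) − 1) = 25.299073
T_max/T_min = cosh(S/(2a)) = 1.209736

a=120.623 sag=25.299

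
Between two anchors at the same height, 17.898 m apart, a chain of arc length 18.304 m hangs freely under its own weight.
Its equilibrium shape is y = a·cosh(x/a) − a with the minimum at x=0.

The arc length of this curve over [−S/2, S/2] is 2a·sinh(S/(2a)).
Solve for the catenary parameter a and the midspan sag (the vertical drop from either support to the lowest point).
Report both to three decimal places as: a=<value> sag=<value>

seed: a₀ = √(S³/(24(L−S))) = √(17.898³/(24·0.406)) = 24.257058
iter 1: u=0.368924  f(a)=+2.772e-03  f'(a)=-3.393e-02  a ← 24.257058 − (+2.772e-03/-3.393e-02) = 24.338746
iter 2: u=0.367685  f(a)=+1.406e-05  f'(a)=-3.359e-02  a ← 24.338746 − (+1.406e-05/-3.359e-02) = 24.339164
iter 3: u=0.367679  f(a)=+3.662e-10  f'(a)=-3.359e-02  a ← 24.339164 − (+3.662e-10/-3.359e-02) = 24.339164
iter 4: u=0.367679  f(a)=+0.000e+00  f'(a)=-3.359e-02  a ← 24.339164 − (+0.000e+00/-3.359e-02) = 24.339164
converged: |Δa| < 1e-12 after 4 iterations
sag = a·(cosh(S/(2a)) − 1) = 24.339164·(cosh(0.367679) − 1) = 1.663798
T_max/T_min = cosh(S/(2a)) = 1.068359

a=24.339 sag=1.664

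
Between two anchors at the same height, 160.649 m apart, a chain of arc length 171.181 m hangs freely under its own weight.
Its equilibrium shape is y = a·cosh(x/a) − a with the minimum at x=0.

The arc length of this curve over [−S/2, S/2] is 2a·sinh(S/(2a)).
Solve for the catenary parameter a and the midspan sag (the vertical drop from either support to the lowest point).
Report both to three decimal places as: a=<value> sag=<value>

a=129.313 sag=25.760

seed: a₀ = √(S³/(24(L−S))) = √(160.649³/(24·10.532)) = 128.072531
iter 1: u=0.627180  f(a)=+2.091e-01  f'(a)=-1.710e-01  a ← 128.072531 − (+2.091e-01/-1.710e-01) = 129.295069
iter 2: u=0.621250  f(a)=+3.032e-03  f'(a)=-1.661e-01  a ← 129.295069 − (+3.032e-03/-1.661e-01) = 129.313321
iter 3: u=0.621162  f(a)=+6.582e-07  f'(a)=-1.660e-01  a ← 129.313321 − (+6.582e-07/-1.660e-01) = 129.313325
iter 4: u=0.621162  f(a)=+2.842e-14  f'(a)=-1.660e-01  a ← 129.313325 − (+2.842e-14/-1.660e-01) = 129.313325
converged: |Δa| < 1e-12 after 4 iterations
sag = a·(cosh(S/(2a)) − 1) = 129.313325·(cosh(0.621162) − 1) = 25.759786
T_max/T_min = cosh(S/(2a)) = 1.199204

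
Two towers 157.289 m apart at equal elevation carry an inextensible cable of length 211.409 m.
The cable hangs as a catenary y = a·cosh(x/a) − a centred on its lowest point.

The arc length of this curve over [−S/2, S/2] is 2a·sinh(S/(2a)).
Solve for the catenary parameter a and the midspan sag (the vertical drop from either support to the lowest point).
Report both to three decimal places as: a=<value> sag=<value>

seed: a₀ = √(S³/(24(L−S))) = √(157.289³/(24·54.120)) = 54.734734
iter 1: u=1.436830  f(a)=+5.869e+00  f'(a)=-2.417e+00  a ← 54.734734 − (+5.869e+00/-2.417e+00) = 57.162918
iter 2: u=1.375796  f(a)=+4.132e-01  f'(a)=-2.088e+00  a ← 57.162918 − (+4.132e-01/-2.088e+00) = 57.360816
iter 3: u=1.371049  f(a)=+2.390e-03  f'(a)=-2.064e+00  a ← 57.360816 − (+2.390e-03/-2.064e+00) = 57.361975
iter 4: u=1.371021  f(a)=+8.101e-08  f'(a)=-2.063e+00  a ← 57.361975 − (+8.101e-08/-2.063e+00) = 57.361975
iter 5: u=1.371021  f(a)=-2.842e-14  f'(a)=-2.063e+00  a ← 57.361975 − (-2.842e-14/-2.063e+00) = 57.361975
converged: |Δa| < 1e-12 after 5 iterations
sag = a·(cosh(S/(2a)) − 1) = 57.361975·(cosh(1.371021) − 1) = 62.903721
T_max/T_min = cosh(S/(2a)) = 2.096610

a=57.362 sag=62.904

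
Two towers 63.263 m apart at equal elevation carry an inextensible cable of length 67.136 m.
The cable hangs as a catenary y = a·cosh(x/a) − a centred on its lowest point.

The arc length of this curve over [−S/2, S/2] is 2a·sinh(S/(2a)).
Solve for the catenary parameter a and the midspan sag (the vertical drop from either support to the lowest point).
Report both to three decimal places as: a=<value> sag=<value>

seed: a₀ = √(S³/(24(L−S))) = √(63.263³/(24·3.873)) = 52.190962
iter 1: u=0.606072  f(a)=+7.176e-02  f'(a)=-1.539e-01  a ← 52.190962 − (+7.176e-02/-1.539e-01) = 52.657101
iter 2: u=0.600707  f(a)=+9.727e-04  f'(a)=-1.498e-01  a ← 52.657101 − (+9.727e-04/-1.498e-01) = 52.663595
iter 3: u=0.600633  f(a)=+1.842e-07  f'(a)=-1.497e-01  a ← 52.663595 − (+1.842e-07/-1.497e-01) = 52.663596
iter 4: u=0.600633  f(a)=+1.421e-14  f'(a)=-1.497e-01  a ← 52.663596 − (+1.421e-14/-1.497e-01) = 52.663596
converged: |Δa| < 1e-12 after 4 iterations
sag = a·(cosh(S/(2a)) − 1) = 52.663596·(cosh(0.600633) − 1) = 9.788505
T_max/T_min = cosh(S/(2a)) = 1.185869

a=52.664 sag=9.789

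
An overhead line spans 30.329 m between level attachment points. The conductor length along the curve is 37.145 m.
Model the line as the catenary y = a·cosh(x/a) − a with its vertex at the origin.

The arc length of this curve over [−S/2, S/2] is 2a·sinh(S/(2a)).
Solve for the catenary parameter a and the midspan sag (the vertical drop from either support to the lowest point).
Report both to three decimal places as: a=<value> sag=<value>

seed: a₀ = √(S³/(24(L−S))) = √(30.329³/(24·6.816)) = 13.059205
iter 1: u=1.161212  f(a)=+4.746e-01  f'(a)=-1.192e+00  a ← 13.059205 − (+4.746e-01/-1.192e+00) = 13.457480
iter 2: u=1.126845  f(a)=+2.258e-02  f'(a)=-1.081e+00  a ← 13.457480 − (+2.258e-02/-1.081e+00) = 13.478371
iter 3: u=1.125099  f(a)=+5.674e-05  f'(a)=-1.075e+00  a ← 13.478371 − (+5.674e-05/-1.075e+00) = 13.478424
iter 4: u=1.125094  f(a)=+3.603e-10  f'(a)=-1.075e+00  a ← 13.478424 − (+3.603e-10/-1.075e+00) = 13.478424
iter 5: u=1.125094  f(a)=+7.105e-15  f'(a)=-1.075e+00  a ← 13.478424 − (+7.105e-15/-1.075e+00) = 13.478424
converged: |Δa| < 1e-12 after 5 iterations
sag = a·(cosh(S/(2a)) − 1) = 13.478424·(cosh(1.125094) − 1) = 9.469466
T_max/T_min = cosh(S/(2a)) = 1.702565

a=13.478 sag=9.469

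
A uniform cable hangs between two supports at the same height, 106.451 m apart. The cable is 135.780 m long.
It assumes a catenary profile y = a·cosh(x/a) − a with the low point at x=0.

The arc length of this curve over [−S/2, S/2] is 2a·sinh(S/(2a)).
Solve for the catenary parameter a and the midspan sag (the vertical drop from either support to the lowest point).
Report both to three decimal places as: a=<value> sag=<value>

seed: a₀ = √(S³/(24(L−S))) = √(106.451³/(24·29.329)) = 41.397143
iter 1: u=1.285729  f(a)=+2.522e+00  f'(a)=-1.665e+00  a ← 41.397143 − (+2.522e+00/-1.665e+00) = 42.911339
iter 2: u=1.240360  f(a)=+1.450e-01  f'(a)=-1.479e+00  a ← 42.911339 − (+1.450e-01/-1.479e+00) = 43.009357
iter 3: u=1.237533  f(a)=+5.437e-04  f'(a)=-1.468e+00  a ← 43.009357 − (+5.437e-04/-1.468e+00) = 43.009727
iter 4: u=1.237522  f(a)=+7.711e-09  f'(a)=-1.468e+00  a ← 43.009727 − (+7.711e-09/-1.468e+00) = 43.009727
iter 5: u=1.237522  f(a)=-2.842e-14  f'(a)=-1.468e+00  a ← 43.009727 − (-2.842e-14/-1.468e+00) = 43.009727
converged: |Δa| < 1e-12 after 5 iterations
sag = a·(cosh(S/(2a)) − 1) = 43.009727·(cosh(1.237522) − 1) = 37.357485
T_max/T_min = cosh(S/(2a)) = 1.868582

a=43.010 sag=37.357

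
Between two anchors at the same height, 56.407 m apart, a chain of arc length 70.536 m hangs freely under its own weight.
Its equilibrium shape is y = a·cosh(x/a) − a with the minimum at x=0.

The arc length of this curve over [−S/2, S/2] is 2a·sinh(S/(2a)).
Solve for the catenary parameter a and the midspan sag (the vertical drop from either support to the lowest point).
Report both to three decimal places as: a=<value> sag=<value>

seed: a₀ = √(S³/(24(L−S))) = √(56.407³/(24·14.129)) = 23.005844
iter 1: u=1.225928  f(a)=+1.101e+00  f'(a)=-1.423e+00  a ← 23.005844 − (+1.101e+00/-1.423e+00) = 23.779176
iter 2: u=1.186059  f(a)=+5.793e-02  f'(a)=-1.277e+00  a ← 23.779176 − (+5.793e-02/-1.277e+00) = 23.824543
iter 3: u=1.183800  f(a)=+1.802e-04  f'(a)=-1.269e+00  a ← 23.824543 − (+1.802e-04/-1.269e+00) = 23.824685
iter 4: u=1.183793  f(a)=+1.756e-09  f'(a)=-1.269e+00  a ← 23.824685 − (+1.756e-09/-1.269e+00) = 23.824685
iter 5: u=1.183793  f(a)=-2.842e-14  f'(a)=-1.269e+00  a ← 23.824685 − (-2.842e-14/-1.269e+00) = 23.824685
converged: |Δa| < 1e-12 after 5 iterations
sag = a·(cosh(S/(2a)) − 1) = 23.824685·(cosh(1.183793) − 1) = 18.736418
T_max/T_min = cosh(S/(2a)) = 1.786429

a=23.825 sag=18.736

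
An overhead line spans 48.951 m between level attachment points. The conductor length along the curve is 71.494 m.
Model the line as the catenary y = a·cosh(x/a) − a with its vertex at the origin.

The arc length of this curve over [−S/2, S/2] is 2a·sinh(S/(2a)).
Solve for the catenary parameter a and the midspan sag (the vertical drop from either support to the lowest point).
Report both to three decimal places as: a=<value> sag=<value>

a=15.650 sag=23.373

seed: a₀ = √(S³/(24(L−S))) = √(48.951³/(24·22.543)) = 14.724172
iter 1: u=1.662267  f(a)=+3.327e+00  f'(a)=-3.996e+00  a ← 14.724172 − (+3.327e+00/-3.996e+00) = 15.556855
iter 2: u=1.573294  f(a)=+3.031e-01  f'(a)=-3.298e+00  a ← 15.556855 − (+3.031e-01/-3.298e+00) = 15.648760
iter 3: u=1.564054  f(a)=+3.073e-03  f'(a)=-3.232e+00  a ← 15.648760 − (+3.073e-03/-3.232e+00) = 15.649710
iter 4: u=1.563959  f(a)=+3.228e-07  f'(a)=-3.231e+00  a ← 15.649710 − (+3.228e-07/-3.231e+00) = 15.649710
iter 5: u=1.563959  f(a)=+1.421e-14  f'(a)=-3.231e+00  a ← 15.649710 − (+1.421e-14/-3.231e+00) = 15.649710
converged: |Δa| < 1e-12 after 5 iterations
sag = a·(cosh(S/(2a)) − 1) = 15.649710·(cosh(1.563959) − 1) = 23.372866
T_max/T_min = cosh(S/(2a)) = 2.493501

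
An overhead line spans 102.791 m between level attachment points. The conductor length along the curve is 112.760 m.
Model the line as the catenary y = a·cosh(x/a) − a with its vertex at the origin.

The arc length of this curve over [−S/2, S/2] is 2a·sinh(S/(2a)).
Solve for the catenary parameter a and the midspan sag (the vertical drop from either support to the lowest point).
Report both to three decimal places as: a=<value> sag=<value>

seed: a₀ = √(S³/(24(L−S))) = √(102.791³/(24·9.969)) = 67.375378
iter 1: u=0.762823  f(a)=+2.941e-01  f'(a)=-3.135e-01  a ← 67.375378 − (+2.941e-01/-3.135e-01) = 68.313476
iter 2: u=0.752348  f(a)=+6.255e-03  f'(a)=-3.003e-01  a ← 68.313476 − (+6.255e-03/-3.003e-01) = 68.334305
iter 3: u=0.752119  f(a)=+2.966e-06  f'(a)=-3.000e-01  a ← 68.334305 − (+2.966e-06/-3.000e-01) = 68.334315
iter 4: u=0.752118  f(a)=+6.821e-13  f'(a)=-3.000e-01  a ← 68.334315 − (+6.821e-13/-3.000e-01) = 68.334315
converged: |Δa| < 1e-12 after 4 iterations
sag = a·(cosh(S/(2a)) − 1) = 68.334315·(cosh(0.752118) − 1) = 20.256221
T_max/T_min = cosh(S/(2a)) = 1.296428

a=68.334 sag=20.256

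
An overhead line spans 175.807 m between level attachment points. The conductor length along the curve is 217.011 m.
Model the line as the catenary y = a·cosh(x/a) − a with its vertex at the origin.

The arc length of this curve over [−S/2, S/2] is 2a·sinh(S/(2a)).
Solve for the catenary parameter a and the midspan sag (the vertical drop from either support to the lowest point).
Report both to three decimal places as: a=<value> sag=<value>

a=76.604 sag=56.218

seed: a₀ = √(S³/(24(L−S))) = √(175.807³/(24·41.204)) = 74.127428
iter 1: u=1.185843  f(a)=+2.996e+00  f'(a)=-1.276e+00  a ← 74.127428 − (+2.996e+00/-1.276e+00) = 76.475228
iter 2: u=1.149438  f(a)=+1.482e-01  f'(a)=-1.153e+00  a ← 76.475228 − (+1.482e-01/-1.153e+00) = 76.603824
iter 3: u=1.147508  f(a)=+4.046e-04  f'(a)=-1.146e+00  a ← 76.603824 − (+4.046e-04/-1.146e+00) = 76.604177
iter 4: u=1.147503  f(a)=+3.033e-09  f'(a)=-1.146e+00  a ← 76.604177 − (+3.033e-09/-1.146e+00) = 76.604177
iter 5: u=1.147503  f(a)=-2.842e-14  f'(a)=-1.146e+00  a ← 76.604177 − (-2.842e-14/-1.146e+00) = 76.604177
converged: |Δa| < 1e-12 after 5 iterations
sag = a·(cosh(S/(2a)) − 1) = 76.604177·(cosh(1.147503) − 1) = 56.217671
T_max/T_min = cosh(S/(2a)) = 1.733872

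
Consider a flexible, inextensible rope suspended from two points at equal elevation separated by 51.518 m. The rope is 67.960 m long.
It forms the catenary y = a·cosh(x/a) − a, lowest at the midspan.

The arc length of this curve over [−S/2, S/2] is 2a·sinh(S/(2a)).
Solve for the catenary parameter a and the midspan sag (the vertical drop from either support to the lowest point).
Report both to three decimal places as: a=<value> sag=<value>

a=19.447 sag=19.704

seed: a₀ = √(S³/(24(L−S))) = √(51.518³/(24·16.442)) = 18.614679
iter 1: u=1.383800  f(a)=+1.648e+00  f'(a)=-2.129e+00  a ← 18.614679 − (+1.648e+00/-2.129e+00) = 19.388799
iter 2: u=1.328551  f(a)=+1.084e-01  f'(a)=-1.857e+00  a ← 19.388799 − (+1.084e-01/-1.857e+00) = 19.447153
iter 3: u=1.324564  f(a)=+5.417e-04  f'(a)=-1.839e+00  a ← 19.447153 − (+5.417e-04/-1.839e+00) = 19.447448
iter 4: u=1.324544  f(a)=+1.368e-08  f'(a)=-1.839e+00  a ← 19.447448 − (+1.368e-08/-1.839e+00) = 19.447448
iter 5: u=1.324544  f(a)=-1.421e-14  f'(a)=-1.839e+00  a ← 19.447448 − (-1.421e-14/-1.839e+00) = 19.447448
converged: |Δa| < 1e-12 after 5 iterations
sag = a·(cosh(S/(2a)) − 1) = 19.447448·(cosh(1.324544) − 1) = 19.704099
T_max/T_min = cosh(S/(2a)) = 2.013197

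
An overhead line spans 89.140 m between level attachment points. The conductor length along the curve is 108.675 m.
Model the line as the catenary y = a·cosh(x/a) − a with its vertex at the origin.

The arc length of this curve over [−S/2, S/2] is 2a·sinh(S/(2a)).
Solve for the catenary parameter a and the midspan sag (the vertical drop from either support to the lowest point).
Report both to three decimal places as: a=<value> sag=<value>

seed: a₀ = √(S³/(24(L−S))) = √(89.140³/(24·19.535)) = 38.868396
iter 1: u=1.146690  f(a)=+1.325e+00  f'(a)=-1.144e+00  a ← 38.868396 − (+1.325e+00/-1.144e+00) = 40.027140
iter 2: u=1.113494  f(a)=+6.157e-02  f'(a)=-1.040e+00  a ← 40.027140 − (+6.157e-02/-1.040e+00) = 40.086364
iter 3: u=1.111849  f(a)=+1.473e-04  f'(a)=-1.035e+00  a ← 40.086364 − (+1.473e-04/-1.035e+00) = 40.086506
iter 4: u=1.111845  f(a)=+8.466e-10  f'(a)=-1.035e+00  a ← 40.086506 − (+8.466e-10/-1.035e+00) = 40.086506
iter 5: u=1.111845  f(a)=-2.842e-14  f'(a)=-1.035e+00  a ← 40.086506 − (-2.842e-14/-1.035e+00) = 40.086506
converged: |Δa| < 1e-12 after 5 iterations
sag = a·(cosh(S/(2a)) − 1) = 40.086506·(cosh(1.111845) − 1) = 27.437503
T_max/T_min = cosh(S/(2a)) = 1.684457

a=40.087 sag=27.438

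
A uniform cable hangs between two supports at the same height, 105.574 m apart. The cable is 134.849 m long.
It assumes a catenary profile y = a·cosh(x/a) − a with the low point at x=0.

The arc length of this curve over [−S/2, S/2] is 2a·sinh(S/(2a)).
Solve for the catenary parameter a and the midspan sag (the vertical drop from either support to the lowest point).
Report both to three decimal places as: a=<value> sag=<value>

a=42.528 sag=37.188

seed: a₀ = √(S³/(24(L−S))) = √(105.574³/(24·29.275)) = 40.924312
iter 1: u=1.289869  f(a)=+2.534e+00  f'(a)=-1.683e+00  a ← 40.924312 − (+2.534e+00/-1.683e+00) = 42.429719
iter 2: u=1.244104  f(a)=+1.465e-01  f'(a)=-1.494e+00  a ← 42.429719 − (+1.465e-01/-1.494e+00) = 42.527819
iter 3: u=1.241235  f(a)=+5.566e-04  f'(a)=-1.482e+00  a ← 42.527819 − (+5.566e-04/-1.482e+00) = 42.528194
iter 4: u=1.241224  f(a)=+8.096e-09  f'(a)=-1.482e+00  a ← 42.528194 − (+8.096e-09/-1.482e+00) = 42.528194
iter 5: u=1.241224  f(a)=+0.000e+00  f'(a)=-1.482e+00  a ← 42.528194 − (+0.000e+00/-1.482e+00) = 42.528194
converged: |Δa| < 1e-12 after 5 iterations
sag = a·(cosh(S/(2a)) − 1) = 42.528194·(cosh(1.241224) − 1) = 37.188244
T_max/T_min = cosh(S/(2a)) = 1.874437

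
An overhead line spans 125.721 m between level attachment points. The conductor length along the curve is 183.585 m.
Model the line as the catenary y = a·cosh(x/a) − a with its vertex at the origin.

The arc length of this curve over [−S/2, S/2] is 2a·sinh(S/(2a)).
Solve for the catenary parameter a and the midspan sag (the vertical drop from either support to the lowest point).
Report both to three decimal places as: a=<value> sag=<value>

a=40.203 sag=60.007

seed: a₀ = √(S³/(24(L−S))) = √(125.721³/(24·57.864)) = 37.826999
iter 1: u=1.661789  f(a)=+8.536e+00  f'(a)=-3.992e+00  a ← 37.826999 − (+8.536e+00/-3.992e+00) = 39.965202
iter 2: u=1.572881  f(a)=+7.772e-01  f'(a)=-3.295e+00  a ← 39.965202 − (+7.772e-01/-3.295e+00) = 40.201057
iter 3: u=1.563653  f(a)=+7.870e-03  f'(a)=-3.229e+00  a ← 40.201057 − (+7.870e-03/-3.229e+00) = 40.203494
iter 4: u=1.563558  f(a)=+8.249e-07  f'(a)=-3.228e+00  a ← 40.203494 − (+8.249e-07/-3.228e+00) = 40.203495
iter 5: u=1.563558  f(a)=+0.000e+00  f'(a)=-3.228e+00  a ← 40.203495 − (+0.000e+00/-3.228e+00) = 40.203495
converged: |Δa| < 1e-12 after 5 iterations
sag = a·(cosh(S/(2a)) − 1) = 40.203495·(cosh(1.563558) − 1) = 60.007204
T_max/T_min = cosh(S/(2a)) = 2.492587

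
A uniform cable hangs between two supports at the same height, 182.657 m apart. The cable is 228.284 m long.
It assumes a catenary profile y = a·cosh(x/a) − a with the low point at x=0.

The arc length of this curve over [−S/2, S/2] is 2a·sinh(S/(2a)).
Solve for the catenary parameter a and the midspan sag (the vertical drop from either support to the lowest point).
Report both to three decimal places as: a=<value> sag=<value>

seed: a₀ = √(S³/(24(L−S))) = √(182.657³/(24·45.627)) = 74.599841
iter 1: u=1.224245  f(a)=+3.544e+00  f'(a)=-1.417e+00  a ← 74.599841 − (+3.544e+00/-1.417e+00) = 77.101350
iter 2: u=1.184525  f(a)=+1.861e-01  f'(a)=-1.271e+00  a ← 77.101350 − (+1.861e-01/-1.271e+00) = 77.247681
iter 3: u=1.182281  f(a)=+5.757e-04  f'(a)=-1.264e+00  a ← 77.247681 − (+5.757e-04/-1.264e+00) = 77.248137
iter 4: u=1.182274  f(a)=+5.551e-09  f'(a)=-1.264e+00  a ← 77.248137 − (+5.551e-09/-1.264e+00) = 77.248137
iter 5: u=1.182274  f(a)=-5.684e-14  f'(a)=-1.264e+00  a ← 77.248137 − (-5.684e-14/-1.264e+00) = 77.248137
converged: |Δa| < 1e-12 after 5 iterations
sag = a·(cosh(S/(2a)) − 1) = 77.248137·(cosh(1.182274) − 1) = 60.576646
T_max/T_min = cosh(S/(2a)) = 1.784183

a=77.248 sag=60.577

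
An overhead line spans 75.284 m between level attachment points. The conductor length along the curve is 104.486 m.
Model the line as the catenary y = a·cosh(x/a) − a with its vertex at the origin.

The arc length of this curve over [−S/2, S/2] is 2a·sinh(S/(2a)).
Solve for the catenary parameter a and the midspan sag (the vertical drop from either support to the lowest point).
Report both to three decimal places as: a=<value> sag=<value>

a=25.998 sag=32.356

seed: a₀ = √(S³/(24(L−S))) = √(75.284³/(24·29.202)) = 24.674145
iter 1: u=1.525565  f(a)=+3.593e+00  f'(a)=-2.966e+00  a ← 24.674145 − (+3.593e+00/-2.966e+00) = 25.885549
iter 2: u=1.454170  f(a)=+2.815e-01  f'(a)=-2.518e+00  a ← 25.885549 − (+2.815e-01/-2.518e+00) = 25.997376
iter 3: u=1.447915  f(a)=+2.054e-03  f'(a)=-2.481e+00  a ← 25.997376 − (+2.054e-03/-2.481e+00) = 25.998204
iter 4: u=1.447869  f(a)=+1.110e-07  f'(a)=-2.481e+00  a ← 25.998204 − (+1.110e-07/-2.481e+00) = 25.998204
iter 5: u=1.447869  f(a)=+1.421e-14  f'(a)=-2.481e+00  a ← 25.998204 − (+1.421e-14/-2.481e+00) = 25.998204
converged: |Δa| < 1e-12 after 5 iterations
sag = a·(cosh(S/(2a)) − 1) = 25.998204·(cosh(1.447869) − 1) = 32.356210
T_max/T_min = cosh(S/(2a)) = 2.244556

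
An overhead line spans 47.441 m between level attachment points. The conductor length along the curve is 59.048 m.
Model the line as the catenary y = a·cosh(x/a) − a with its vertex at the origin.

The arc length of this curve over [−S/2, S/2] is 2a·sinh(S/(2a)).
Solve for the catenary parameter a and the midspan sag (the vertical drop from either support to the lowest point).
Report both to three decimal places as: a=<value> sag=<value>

seed: a₀ = √(S³/(24(L−S))) = √(47.441³/(24·11.607)) = 19.577856
iter 1: u=1.211598  f(a)=+8.823e-01  f'(a)=-1.369e+00  a ← 19.577856 − (+8.823e-01/-1.369e+00) = 20.222284
iter 2: u=1.172988  f(a)=+4.544e-02  f'(a)=-1.231e+00  a ← 20.222284 − (+4.544e-02/-1.231e+00) = 20.259182
iter 3: u=1.170852  f(a)=+1.350e-04  f'(a)=-1.224e+00  a ← 20.259182 − (+1.350e-04/-1.224e+00) = 20.259292
iter 4: u=1.170845  f(a)=+1.199e-09  f'(a)=-1.224e+00  a ← 20.259292 − (+1.199e-09/-1.224e+00) = 20.259292
iter 5: u=1.170845  f(a)=-7.105e-15  f'(a)=-1.224e+00  a ← 20.259292 − (-7.105e-15/-1.224e+00) = 20.259292
converged: |Δa| < 1e-12 after 5 iterations
sag = a·(cosh(S/(2a)) − 1) = 20.259292·(cosh(1.170845) − 1) = 15.547209
T_max/T_min = cosh(S/(2a)) = 1.767411

a=20.259 sag=15.547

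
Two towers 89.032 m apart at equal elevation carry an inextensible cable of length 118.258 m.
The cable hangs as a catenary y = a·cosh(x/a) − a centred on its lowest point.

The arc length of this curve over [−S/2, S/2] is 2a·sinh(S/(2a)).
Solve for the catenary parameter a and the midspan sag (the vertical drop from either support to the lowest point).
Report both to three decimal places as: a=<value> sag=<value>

seed: a₀ = √(S³/(24(L−S))) = √(89.032³/(24·29.226)) = 31.719686
iter 1: u=1.403419  f(a)=+3.017e+00  f'(a)=-2.232e+00  a ← 31.719686 − (+3.017e+00/-2.232e+00) = 33.071216
iter 2: u=1.346065  f(a)=+2.035e-01  f'(a)=-1.940e+00  a ← 33.071216 − (+2.035e-01/-1.940e+00) = 33.176115
iter 3: u=1.341809  f(a)=+1.075e-03  f'(a)=-1.920e+00  a ← 33.176115 − (+1.075e-03/-1.920e+00) = 33.176675
iter 4: u=1.341786  f(a)=+3.030e-08  f'(a)=-1.920e+00  a ← 33.176675 − (+3.030e-08/-1.920e+00) = 33.176675
iter 5: u=1.341786  f(a)=+0.000e+00  f'(a)=-1.920e+00  a ← 33.176675 − (+0.000e+00/-1.920e+00) = 33.176675
converged: |Δa| < 1e-12 after 5 iterations
sag = a·(cosh(S/(2a)) − 1) = 33.176675·(cosh(1.341786) − 1) = 34.623992
T_max/T_min = cosh(S/(2a)) = 2.043625

a=33.177 sag=34.624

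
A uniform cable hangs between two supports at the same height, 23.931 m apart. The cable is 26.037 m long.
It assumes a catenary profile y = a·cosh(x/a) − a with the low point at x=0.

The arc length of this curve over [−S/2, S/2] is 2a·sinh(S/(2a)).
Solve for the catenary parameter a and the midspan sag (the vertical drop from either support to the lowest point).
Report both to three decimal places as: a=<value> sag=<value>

a=16.680 sag=4.479

seed: a₀ = √(S³/(24(L−S))) = √(23.931³/(24·2.106)) = 16.466696
iter 1: u=0.726649  f(a)=+5.630e-02  f'(a)=-2.696e-01  a ← 16.466696 − (+5.630e-02/-2.696e-01) = 16.675577
iter 2: u=0.717546  f(a)=+1.089e-03  f'(a)=-2.592e-01  a ← 16.675577 − (+1.089e-03/-2.592e-01) = 16.679779
iter 3: u=0.717366  f(a)=+4.255e-07  f'(a)=-2.590e-01  a ← 16.679779 − (+4.255e-07/-2.590e-01) = 16.679781
iter 4: u=0.717366  f(a)=+6.750e-14  f'(a)=-2.590e-01  a ← 16.679781 − (+6.750e-14/-2.590e-01) = 16.679781
converged: |Δa| < 1e-12 after 4 iterations
sag = a·(cosh(S/(2a)) − 1) = 16.679781·(cosh(0.717366) − 1) = 4.479057
T_max/T_min = cosh(S/(2a)) = 1.268532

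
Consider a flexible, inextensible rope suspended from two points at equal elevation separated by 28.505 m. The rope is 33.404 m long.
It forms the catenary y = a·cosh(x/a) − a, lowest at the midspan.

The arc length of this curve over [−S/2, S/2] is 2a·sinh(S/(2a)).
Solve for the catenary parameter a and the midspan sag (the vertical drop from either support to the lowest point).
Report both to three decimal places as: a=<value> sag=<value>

seed: a₀ = √(S³/(24(L−S))) = √(28.505³/(24·4.899)) = 14.035317
iter 1: u=1.015474  f(a)=+2.589e-01  f'(a)=-7.728e-01  a ← 14.035317 − (+2.589e-01/-7.728e-01) = 14.370314
iter 2: u=0.991802  f(a)=+9.558e-03  f'(a)=-7.167e-01  a ← 14.370314 − (+9.558e-03/-7.167e-01) = 14.383651
iter 3: u=0.990882  f(a)=+1.414e-05  f'(a)=-7.146e-01  a ← 14.383651 − (+1.414e-05/-7.146e-01) = 14.383671
iter 4: u=0.990881  f(a)=+3.103e-11  f'(a)=-7.145e-01  a ← 14.383671 − (+3.103e-11/-7.145e-01) = 14.383671
iter 5: u=0.990881  f(a)=+0.000e+00  f'(a)=-7.145e-01  a ← 14.383671 − (+0.000e+00/-7.145e-01) = 14.383671
converged: |Δa| < 1e-12 after 5 iterations
sag = a·(cosh(S/(2a)) − 1) = 14.383671·(cosh(0.990881) − 1) = 7.658262
T_max/T_min = cosh(S/(2a)) = 1.532427

a=14.384 sag=7.658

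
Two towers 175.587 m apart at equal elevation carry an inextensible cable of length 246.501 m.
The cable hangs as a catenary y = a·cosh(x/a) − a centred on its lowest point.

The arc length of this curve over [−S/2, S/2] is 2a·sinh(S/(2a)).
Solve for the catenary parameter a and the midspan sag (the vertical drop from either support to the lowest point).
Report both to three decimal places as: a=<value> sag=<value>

a=59.540 sag=77.338

seed: a₀ = √(S³/(24(L−S))) = √(175.587³/(24·70.914)) = 56.398418
iter 1: u=1.556666  f(a)=+9.105e+00  f'(a)=-3.179e+00  a ← 56.398418 − (+9.105e+00/-3.179e+00) = 59.262178
iter 2: u=1.481442  f(a)=+7.394e-01  f'(a)=-2.682e+00  a ← 59.262178 − (+7.394e-01/-2.682e+00) = 59.537874
iter 3: u=1.474582  f(a)=+5.830e-03  f'(a)=-2.640e+00  a ← 59.537874 − (+5.830e-03/-2.640e+00) = 59.540082
iter 4: u=1.474528  f(a)=+3.687e-07  f'(a)=-2.640e+00  a ← 59.540082 − (+3.687e-07/-2.640e+00) = 59.540082
iter 5: u=1.474528  f(a)=+2.842e-14  f'(a)=-2.640e+00  a ← 59.540082 − (+2.842e-14/-2.640e+00) = 59.540082
converged: |Δa| < 1e-12 after 5 iterations
sag = a·(cosh(S/(2a)) − 1) = 59.540082·(cosh(1.474528) − 1) = 77.338357
T_max/T_min = cosh(S/(2a)) = 2.298929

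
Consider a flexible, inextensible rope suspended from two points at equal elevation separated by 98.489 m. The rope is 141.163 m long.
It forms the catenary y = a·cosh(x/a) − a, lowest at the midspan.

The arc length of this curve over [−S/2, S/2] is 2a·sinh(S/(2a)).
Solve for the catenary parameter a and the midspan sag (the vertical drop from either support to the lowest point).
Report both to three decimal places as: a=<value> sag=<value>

seed: a₀ = √(S³/(24(L−S))) = √(98.489³/(24·42.674)) = 30.541776
iter 1: u=1.612365  f(a)=+5.903e+00  f'(a)=-3.592e+00  a ← 30.541776 − (+5.903e+00/-3.592e+00) = 32.185286
iter 2: u=1.530031  f(a)=+5.100e-01  f'(a)=-2.996e+00  a ← 32.185286 − (+5.100e-01/-2.996e+00) = 32.355523
iter 3: u=1.521981  f(a)=+4.601e-03  f'(a)=-2.942e+00  a ← 32.355523 − (+4.601e-03/-2.942e+00) = 32.357087
iter 4: u=1.521908  f(a)=+3.820e-07  f'(a)=-2.941e+00  a ← 32.357087 − (+3.820e-07/-2.941e+00) = 32.357087
iter 5: u=1.521908  f(a)=+0.000e+00  f'(a)=-2.941e+00  a ← 32.357087 − (+0.000e+00/-2.941e+00) = 32.357087
converged: |Δa| < 1e-12 after 5 iterations
sag = a·(cosh(S/(2a)) − 1) = 32.357087·(cosh(1.521908) − 1) = 45.287805
T_max/T_min = cosh(S/(2a)) = 2.399626

a=32.357 sag=45.288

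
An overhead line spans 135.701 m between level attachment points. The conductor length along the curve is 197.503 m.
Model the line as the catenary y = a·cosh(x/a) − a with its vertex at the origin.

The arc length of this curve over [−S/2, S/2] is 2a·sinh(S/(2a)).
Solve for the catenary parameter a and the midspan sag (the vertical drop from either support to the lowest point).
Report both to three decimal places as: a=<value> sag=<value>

seed: a₀ = √(S³/(24(L−S))) = √(135.701³/(24·61.802)) = 41.045702
iter 1: u=1.653048  f(a)=+9.015e+00  f'(a)=-3.919e+00  a ← 41.045702 − (+9.015e+00/-3.919e+00) = 43.346090
iter 2: u=1.565320  f(a)=+8.134e-01  f'(a)=-3.241e+00  a ← 43.346090 − (+8.134e-01/-3.241e+00) = 43.597062
iter 3: u=1.556309  f(a)=+8.071e-03  f'(a)=-3.177e+00  a ← 43.597062 − (+8.071e-03/-3.177e+00) = 43.599602
iter 4: u=1.556218  f(a)=+8.123e-07  f'(a)=-3.176e+00  a ← 43.599602 − (+8.123e-07/-3.176e+00) = 43.599603
iter 5: u=1.556218  f(a)=+2.842e-14  f'(a)=-3.176e+00  a ← 43.599603 − (+2.842e-14/-3.176e+00) = 43.599603
converged: |Δa| < 1e-12 after 5 iterations
sag = a·(cosh(S/(2a)) − 1) = 43.599603·(cosh(1.556218) − 1) = 64.348459
T_max/T_min = cosh(S/(2a)) = 2.475896

a=43.600 sag=64.348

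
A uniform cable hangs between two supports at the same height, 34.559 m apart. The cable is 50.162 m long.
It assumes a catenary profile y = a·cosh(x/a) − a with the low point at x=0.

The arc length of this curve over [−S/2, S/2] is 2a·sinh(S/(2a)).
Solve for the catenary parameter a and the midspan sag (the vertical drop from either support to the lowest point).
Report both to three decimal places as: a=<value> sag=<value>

seed: a₀ = √(S³/(24(L−S))) = √(34.559³/(24·15.603)) = 10.498617
iter 1: u=1.645884  f(a)=+2.255e+00  f'(a)=-3.860e+00  a ← 10.498617 − (+2.255e+00/-3.860e+00) = 11.082870
iter 2: u=1.559118  f(a)=+2.019e-01  f'(a)=-3.197e+00  a ← 11.082870 − (+2.019e-01/-3.197e+00) = 11.146038
iter 3: u=1.550282  f(a)=+1.971e-03  f'(a)=-3.135e+00  a ← 11.146038 − (+1.971e-03/-3.135e+00) = 11.146666
iter 4: u=1.550194  f(a)=+1.918e-07  f'(a)=-3.134e+00  a ← 11.146666 − (+1.918e-07/-3.134e+00) = 11.146666
iter 5: u=1.550194  f(a)=+1.421e-14  f'(a)=-3.134e+00  a ← 11.146666 − (+1.421e-14/-3.134e+00) = 11.146666
converged: |Δa| < 1e-12 after 5 iterations
sag = a·(cosh(S/(2a)) − 1) = 11.146666·(cosh(1.550194) − 1) = 16.299731
T_max/T_min = cosh(S/(2a)) = 2.462296

a=11.147 sag=16.300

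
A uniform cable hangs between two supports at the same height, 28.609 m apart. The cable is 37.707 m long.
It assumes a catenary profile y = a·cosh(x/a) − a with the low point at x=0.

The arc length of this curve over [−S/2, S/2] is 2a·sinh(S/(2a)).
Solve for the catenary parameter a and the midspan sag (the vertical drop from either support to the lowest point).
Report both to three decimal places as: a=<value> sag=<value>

seed: a₀ = √(S³/(24(L−S))) = √(28.609³/(24·9.098)) = 10.355604
iter 1: u=1.381329  f(a)=+9.085e-01  f'(a)=-2.116e+00  a ← 10.355604 − (+9.085e-01/-2.116e+00) = 10.784929
iter 2: u=1.326342  f(a)=+5.955e-02  f'(a)=-1.847e+00  a ← 10.784929 − (+5.955e-02/-1.847e+00) = 10.817172
iter 3: u=1.322388  f(a)=+2.956e-04  f'(a)=-1.829e+00  a ← 10.817172 − (+2.956e-04/-1.829e+00) = 10.817334
iter 4: u=1.322368  f(a)=+7.362e-09  f'(a)=-1.829e+00  a ← 10.817334 − (+7.362e-09/-1.829e+00) = 10.817334
iter 5: u=1.322368  f(a)=+0.000e+00  f'(a)=-1.829e+00  a ← 10.817334 − (+0.000e+00/-1.829e+00) = 10.817334
converged: |Δa| < 1e-12 after 5 iterations
sag = a·(cosh(S/(2a)) − 1) = 10.817334·(cosh(1.322368) − 1) = 10.919022
T_max/T_min = cosh(S/(2a)) = 2.009400

a=10.817 sag=10.919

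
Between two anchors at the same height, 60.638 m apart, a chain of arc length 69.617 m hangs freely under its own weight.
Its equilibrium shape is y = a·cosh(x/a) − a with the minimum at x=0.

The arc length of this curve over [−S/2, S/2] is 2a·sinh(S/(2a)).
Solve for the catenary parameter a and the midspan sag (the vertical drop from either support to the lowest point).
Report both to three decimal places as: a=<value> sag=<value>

a=32.857 sag=15.010

seed: a₀ = √(S³/(24(L−S))) = √(60.638³/(24·8.979)) = 32.166047
iter 1: u=0.942578  f(a)=+4.074e-01  f'(a)=-6.095e-01  a ← 32.166047 − (+4.074e-01/-6.095e-01) = 32.834495
iter 2: u=0.923389  f(a)=+1.305e-02  f'(a)=-5.710e-01  a ← 32.834495 − (+1.305e-02/-5.710e-01) = 32.857342
iter 3: u=0.922747  f(a)=+1.436e-05  f'(a)=-5.698e-01  a ← 32.857342 − (+1.436e-05/-5.698e-01) = 32.857367
iter 4: u=0.922746  f(a)=+1.742e-11  f'(a)=-5.698e-01  a ← 32.857367 − (+1.742e-11/-5.698e-01) = 32.857367
converged: |Δa| < 1e-12 after 4 iterations
sag = a·(cosh(S/(2a)) − 1) = 32.857367·(cosh(0.922746) − 1) = 15.009513
T_max/T_min = cosh(S/(2a)) = 1.456808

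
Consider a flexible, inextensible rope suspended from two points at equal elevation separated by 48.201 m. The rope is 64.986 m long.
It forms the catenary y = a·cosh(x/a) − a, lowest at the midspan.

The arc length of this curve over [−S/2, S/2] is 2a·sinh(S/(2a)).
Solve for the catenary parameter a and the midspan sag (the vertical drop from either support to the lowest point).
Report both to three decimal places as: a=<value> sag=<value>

seed: a₀ = √(S³/(24(L−S))) = √(48.201³/(24·16.785)) = 16.673155
iter 1: u=1.445467  f(a)=+1.843e+00  f'(a)=-2.467e+00  a ← 16.673155 − (+1.843e+00/-2.467e+00) = 17.420428
iter 2: u=1.383462  f(a)=+1.312e-01  f'(a)=-2.127e+00  a ← 17.420428 − (+1.312e-01/-2.127e+00) = 17.482094
iter 3: u=1.378582  f(a)=+7.767e-04  f'(a)=-2.102e+00  a ← 17.482094 − (+7.767e-04/-2.102e+00) = 17.482463
iter 4: u=1.378553  f(a)=+2.759e-08  f'(a)=-2.102e+00  a ← 17.482463 − (+2.759e-08/-2.102e+00) = 17.482463
iter 5: u=1.378553  f(a)=-1.421e-14  f'(a)=-2.102e+00  a ← 17.482463 − (-1.421e-14/-2.102e+00) = 17.482463
converged: |Δa| < 1e-12 after 5 iterations
sag = a·(cosh(S/(2a)) − 1) = 17.482463·(cosh(1.378553) − 1) = 19.415119
T_max/T_min = cosh(S/(2a)) = 2.110548

a=17.482 sag=19.415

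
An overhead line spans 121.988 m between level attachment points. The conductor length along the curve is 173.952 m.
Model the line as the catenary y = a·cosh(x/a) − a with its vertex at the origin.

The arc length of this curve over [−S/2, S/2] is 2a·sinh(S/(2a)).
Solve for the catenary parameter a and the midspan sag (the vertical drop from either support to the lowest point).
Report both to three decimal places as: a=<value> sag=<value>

a=40.385 sag=55.510

seed: a₀ = √(S³/(24(L−S))) = √(121.988³/(24·51.964)) = 38.152127
iter 1: u=1.598705  f(a)=+7.059e+00  f'(a)=-3.487e+00  a ← 38.152127 − (+7.059e+00/-3.487e+00) = 40.176672
iter 2: u=1.518145  f(a)=+6.009e-01  f'(a)=-2.916e+00  a ← 40.176672 − (+6.009e-01/-2.916e+00) = 40.382694
iter 3: u=1.510399  f(a)=+5.247e-03  f'(a)=-2.866e+00  a ← 40.382694 − (+5.247e-03/-2.866e+00) = 40.384525
iter 4: u=1.510331  f(a)=+4.079e-07  f'(a)=-2.865e+00  a ← 40.384525 − (+4.079e-07/-2.865e+00) = 40.384525
iter 5: u=1.510331  f(a)=+0.000e+00  f'(a)=-2.865e+00  a ← 40.384525 − (+0.000e+00/-2.865e+00) = 40.384525
converged: |Δa| < 1e-12 after 5 iterations
sag = a·(cosh(S/(2a)) − 1) = 40.384525·(cosh(1.510331) − 1) = 55.509867
T_max/T_min = cosh(S/(2a)) = 2.374533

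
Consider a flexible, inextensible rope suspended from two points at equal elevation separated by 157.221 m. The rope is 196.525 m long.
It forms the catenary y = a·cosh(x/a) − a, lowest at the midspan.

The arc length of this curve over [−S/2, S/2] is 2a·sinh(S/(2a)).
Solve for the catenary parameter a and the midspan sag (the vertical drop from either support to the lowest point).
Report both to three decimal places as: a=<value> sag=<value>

a=66.467 sag=52.164

seed: a₀ = √(S³/(24(L−S))) = √(157.221³/(24·39.304)) = 64.186225
iter 1: u=1.224725  f(a)=+3.055e+00  f'(a)=-1.419e+00  a ← 64.186225 − (+3.055e+00/-1.419e+00) = 66.340047
iter 2: u=1.184963  f(a)=+1.605e-01  f'(a)=-1.273e+00  a ← 66.340047 − (+1.605e-01/-1.273e+00) = 66.466142
iter 3: u=1.182715  f(a)=+4.975e-04  f'(a)=-1.265e+00  a ← 66.466142 − (+4.975e-04/-1.265e+00) = 66.466535
iter 4: u=1.182708  f(a)=+4.811e-09  f'(a)=-1.265e+00  a ← 66.466535 − (+4.811e-09/-1.265e+00) = 66.466535
iter 5: u=1.182708  f(a)=+5.684e-14  f'(a)=-1.265e+00  a ← 66.466535 − (+5.684e-14/-1.265e+00) = 66.466535
converged: |Δa| < 1e-12 after 5 iterations
sag = a·(cosh(S/(2a)) − 1) = 66.466535·(cosh(1.182708) − 1) = 52.164486
T_max/T_min = cosh(S/(2a)) = 1.784823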